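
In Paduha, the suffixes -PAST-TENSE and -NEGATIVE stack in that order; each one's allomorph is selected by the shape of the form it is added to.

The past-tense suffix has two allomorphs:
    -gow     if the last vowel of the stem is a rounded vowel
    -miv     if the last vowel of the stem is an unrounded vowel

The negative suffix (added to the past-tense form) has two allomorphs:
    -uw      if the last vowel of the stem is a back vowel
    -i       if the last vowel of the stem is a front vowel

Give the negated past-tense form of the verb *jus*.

jusgowuw

Since the last vowel of *jus* is /u/ (a rounded vowel), it takes -gow, giving *jusgow*.
The past-tense form *jusgow* — last vowel /o/ (a back vowel) → -uw → *jusgowuw*.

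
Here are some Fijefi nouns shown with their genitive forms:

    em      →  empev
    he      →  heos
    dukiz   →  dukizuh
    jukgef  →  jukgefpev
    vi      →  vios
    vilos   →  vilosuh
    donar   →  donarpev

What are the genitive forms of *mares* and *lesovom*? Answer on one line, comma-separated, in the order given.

The alternation tracks the final sound of the stem — -uh when the stem ends in a sibilant (*dukiz*, *vilos*); -pev when the stem ends in a non-sibilant consonant (*em*, *jukgef*, *donar*); -os when the stem ends in a vowel (*he*, *vi*).
*mares* — final sound /s/ (a sibilant) → -uh → *maresuh*.
*lesovom* — final sound /m/ (a non-sibilant consonant) → -pev → *lesovompev*.

maresuh, lesovompev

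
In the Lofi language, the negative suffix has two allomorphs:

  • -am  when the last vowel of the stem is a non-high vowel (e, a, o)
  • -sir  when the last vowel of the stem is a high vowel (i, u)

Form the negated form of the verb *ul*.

*ul*: last vowel = /u/, a high vowel → -sir → *ulsir*.

ulsir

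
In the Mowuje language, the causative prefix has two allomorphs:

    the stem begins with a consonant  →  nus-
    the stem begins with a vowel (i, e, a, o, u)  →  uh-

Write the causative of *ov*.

uhov

Since the first sound of *ov* is /o/ (a vowel), it takes uh-, giving *uhov*.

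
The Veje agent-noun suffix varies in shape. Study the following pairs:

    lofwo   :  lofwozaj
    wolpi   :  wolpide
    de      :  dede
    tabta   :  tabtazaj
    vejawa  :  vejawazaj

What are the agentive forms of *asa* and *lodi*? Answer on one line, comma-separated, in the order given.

asazaj, lodide

The alternation tracks the last vowel of the stem — -de when the last vowel of the stem is a front vowel (*wolpi*, *de*); -zaj when the last vowel of the stem is a back vowel (*lofwo*, *tabta*, *vejawa*).
Since the last vowel of *asa* is /a/ (a back vowel), it takes -zaj, giving *asazaj*.
Since the last vowel of *lodi* is /i/ (a front vowel), it takes -de, giving *lodide*.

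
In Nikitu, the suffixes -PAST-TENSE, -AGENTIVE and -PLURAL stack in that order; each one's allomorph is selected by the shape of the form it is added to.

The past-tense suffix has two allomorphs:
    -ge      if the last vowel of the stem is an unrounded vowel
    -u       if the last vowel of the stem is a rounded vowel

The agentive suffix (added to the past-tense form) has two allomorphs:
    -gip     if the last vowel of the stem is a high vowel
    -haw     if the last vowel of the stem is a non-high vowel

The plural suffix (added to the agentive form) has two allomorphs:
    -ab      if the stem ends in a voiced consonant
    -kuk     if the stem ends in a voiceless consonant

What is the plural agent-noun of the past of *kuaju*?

*kuaju*: last vowel = /u/, a rounded vowel → -u → *kuajuu*.
The past-tense form *kuajuu*: last vowel = /u/, a high vowel → -gip → *kuajuugip*.
The agentive form *kuajuugip* — final consonant /p/ (voiceless) → -kuk → *kuajuugipkuk*.

kuajuugipkuk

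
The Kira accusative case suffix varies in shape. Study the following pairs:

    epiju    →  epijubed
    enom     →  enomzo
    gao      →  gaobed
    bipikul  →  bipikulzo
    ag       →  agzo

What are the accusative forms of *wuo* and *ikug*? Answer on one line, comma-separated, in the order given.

wuobed, ikugzo

The pattern is consonant vs. vowel: -zo when the stem ends in a consonant (*enom*, *bipikul*, *ag*); -bed when the stem ends in a vowel (*epiju*, *gao*).
*wuo* — final sound /o/ (a vowel) → -bed → *wuobed*.
The final sound of *ikug* is /g/, which is a consonant, so the suffix is -zo, giving *ikugzo*.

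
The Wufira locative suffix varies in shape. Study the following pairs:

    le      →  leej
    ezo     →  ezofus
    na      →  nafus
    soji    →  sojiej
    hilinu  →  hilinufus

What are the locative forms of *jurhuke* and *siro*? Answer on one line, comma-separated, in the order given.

The alternation tracks the last vowel of the stem — -ej when the last vowel of the stem is a front vowel (*le*, *soji*); -fus when the last vowel of the stem is a back vowel (*ezo*, *na*, *hilinu*).
Since the last vowel of *jurhuke* is /e/ (a front vowel), it takes -ej, giving *jurhukeej*.
*siro*: last vowel = /o/, a back vowel → -fus → *sirofus*.

jurhukeej, sirofus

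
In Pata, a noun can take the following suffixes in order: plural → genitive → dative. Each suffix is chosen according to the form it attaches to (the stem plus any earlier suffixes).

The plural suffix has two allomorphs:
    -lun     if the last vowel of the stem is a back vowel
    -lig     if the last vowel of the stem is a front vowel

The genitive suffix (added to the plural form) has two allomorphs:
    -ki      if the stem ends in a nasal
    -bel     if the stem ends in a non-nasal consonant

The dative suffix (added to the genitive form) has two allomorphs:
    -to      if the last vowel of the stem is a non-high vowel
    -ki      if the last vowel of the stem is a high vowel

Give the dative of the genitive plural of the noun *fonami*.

*fonami* — last vowel /i/ (a front vowel) → -lig → *fonamilig*.
Since the final consonant of the plural form *fonamilig* is /g/ (non-nasal), it takes -bel, giving *fonamiligbel*.
The last vowel of the genitive form *fonamiligbel* is /e/, which is a non-high vowel, so the dative suffix is -to, giving *fonamiligbelto*.

fonamiligbelto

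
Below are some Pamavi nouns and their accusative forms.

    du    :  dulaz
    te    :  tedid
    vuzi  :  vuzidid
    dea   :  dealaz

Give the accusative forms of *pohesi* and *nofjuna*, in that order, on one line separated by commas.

Looking at the last vowel of each stem: -did when the last vowel of the stem is a front vowel (*te*, *vuzi*); -laz when the last vowel of the stem is a back vowel (*du*, *dea*).
*pohesi*: last vowel = /i/, a front vowel → -did → *pohesidid*.
Since the last vowel of *nofjuna* is /a/ (a back vowel), it takes -laz, giving *nofjunalaz*.

pohesidid, nofjunalaz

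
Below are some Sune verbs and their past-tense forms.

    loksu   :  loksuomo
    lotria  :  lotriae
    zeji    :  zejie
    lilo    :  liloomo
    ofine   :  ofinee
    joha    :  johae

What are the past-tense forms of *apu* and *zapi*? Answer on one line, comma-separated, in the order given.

Looking at the last vowel of each stem: -omo when the last vowel of the stem is a rounded vowel (*loksu*, *lilo*); -e when the last vowel of the stem is an unrounded vowel (*lotria*, *zeji*, *ofine*, *joha*).
Since the last vowel of *apu* is /u/ (a rounded vowel), it takes -omo, giving *apuomo*.
*zapi* — last vowel /i/ (an unrounded vowel) → -e → *zapie*.

apuomo, zapie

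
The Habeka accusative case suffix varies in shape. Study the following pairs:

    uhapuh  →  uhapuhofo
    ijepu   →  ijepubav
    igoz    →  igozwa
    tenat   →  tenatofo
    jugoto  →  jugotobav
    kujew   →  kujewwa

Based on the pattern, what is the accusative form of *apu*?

apubav

The pattern is voicing of the final sound: -ofo when the stem ends in a voiceless consonant (*uhapuh*, *tenat*); -wa when the stem ends in a voiced consonant (*igoz*, *kujew*); -bav when the stem ends in a vowel (*ijepu*, *jugoto*).
*apu* — final sound /u/ (a vowel) → -bav → *apubav*.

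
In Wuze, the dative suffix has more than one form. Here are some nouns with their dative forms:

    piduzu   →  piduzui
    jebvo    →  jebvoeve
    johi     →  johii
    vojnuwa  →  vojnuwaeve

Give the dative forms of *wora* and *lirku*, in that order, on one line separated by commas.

The suffix is conditioned by the last vowel: -i when the last vowel of the stem is a high vowel (*piduzu*, *johi*); -eve when the last vowel of the stem is a non-high vowel (*jebvo*, *vojnuwa*).
*wora* — last vowel /a/ (a non-high vowel) → -eve → *woraeve*.
Since the last vowel of *lirku* is /u/ (a high vowel), it takes -i, giving *lirkui*.

woraeve, lirkui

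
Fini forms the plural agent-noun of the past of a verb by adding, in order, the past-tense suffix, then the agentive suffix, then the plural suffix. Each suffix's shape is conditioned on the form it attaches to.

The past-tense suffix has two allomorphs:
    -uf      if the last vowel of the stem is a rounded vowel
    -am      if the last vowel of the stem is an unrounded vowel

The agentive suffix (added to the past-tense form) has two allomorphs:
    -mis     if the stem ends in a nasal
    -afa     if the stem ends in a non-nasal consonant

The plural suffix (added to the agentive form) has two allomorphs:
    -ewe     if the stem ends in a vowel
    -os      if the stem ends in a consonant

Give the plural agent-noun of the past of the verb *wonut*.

The last vowel of *wonut* is /u/, which is a rounded vowel, so the past-tense suffix is -uf, giving *wonutuf*.
The past-tense form *wonutuf* — final consonant /f/ (non-nasal) → -afa → *wonutufafa*.
The final sound of the agentive form *wonutufafa* is /a/, which is a vowel, so the plural suffix is -ewe, giving *wonutufafaewe*.

wonutufafaewe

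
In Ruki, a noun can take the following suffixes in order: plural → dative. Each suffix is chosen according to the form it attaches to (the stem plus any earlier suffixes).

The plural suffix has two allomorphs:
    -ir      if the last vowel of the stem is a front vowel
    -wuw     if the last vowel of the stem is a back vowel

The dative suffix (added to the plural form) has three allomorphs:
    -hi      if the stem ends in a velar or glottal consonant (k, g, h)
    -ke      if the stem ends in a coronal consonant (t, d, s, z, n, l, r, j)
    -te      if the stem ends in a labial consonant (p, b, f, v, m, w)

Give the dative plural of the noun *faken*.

fakenirke

*faken*: last vowel = /e/, a front vowel → -ir → *fakenir*.
The plural form *fakenir*: final consonant = /r/, coronal → -ke → *fakenirke*.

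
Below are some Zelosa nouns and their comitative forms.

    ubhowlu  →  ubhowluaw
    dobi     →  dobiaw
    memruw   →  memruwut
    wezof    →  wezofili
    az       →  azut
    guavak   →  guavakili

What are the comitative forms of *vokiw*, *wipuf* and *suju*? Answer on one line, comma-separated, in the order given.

vokiwut, wipufili, sujuaw

The suffix is conditioned by the final sound: -ili when the stem ends in a voiceless consonant (*wezof*, *guavak*); -ut when the stem ends in a voiced consonant (*memruw*, *az*); -aw when the stem ends in a vowel (*ubhowlu*, *dobi*).
The final sound of *vokiw* is /w/, which is a voiced consonant, so the suffix is -ut, giving *vokiwut*.
The final sound of *wipuf* is /f/, which is a voiceless consonant, so the suffix is -ili, giving *wipufili*.
The final sound of *suju* is /u/, which is a vowel, so the suffix is -aw, giving *sujuaw*.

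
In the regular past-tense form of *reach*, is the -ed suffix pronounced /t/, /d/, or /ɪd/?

/t/

The stem *reach* ends in a voiceless consonant other than /t/.
The -ed suffix is realized as /ɪd/ after /t, d/; as /t/ after other voiceless consonants; and as /d/ after other voiced sounds.
So -ed on *reach* is pronounced /t/.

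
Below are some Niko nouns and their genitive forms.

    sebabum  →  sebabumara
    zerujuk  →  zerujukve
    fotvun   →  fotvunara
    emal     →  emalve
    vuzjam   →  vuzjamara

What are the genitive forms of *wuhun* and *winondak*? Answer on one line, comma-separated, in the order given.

The alternation tracks the final consonant of the stem — -ara when the stem ends in a nasal (*sebabum*, *fotvun*, *vuzjam*); -ve when the stem ends in a non-nasal consonant (*zerujuk*, *emal*).
*wuhun*: final consonant = /n/, a nasal → -ara → *wuhunara*.
*winondak* — final consonant /k/ (non-nasal) → -ve → *winondakve*.

wuhunara, winondakve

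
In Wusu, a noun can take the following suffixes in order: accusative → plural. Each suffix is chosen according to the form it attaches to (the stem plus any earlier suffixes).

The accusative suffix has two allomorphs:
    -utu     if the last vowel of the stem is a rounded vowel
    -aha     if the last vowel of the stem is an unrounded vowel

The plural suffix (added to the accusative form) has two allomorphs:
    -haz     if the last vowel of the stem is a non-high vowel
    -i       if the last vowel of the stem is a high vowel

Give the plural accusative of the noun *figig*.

*figig* — last vowel /i/ (an unrounded vowel) → -aha → *figigaha*.
The accusative form *figigaha*: last vowel = /a/, a non-high vowel → -haz → *figigahahaz*.

figigahahaz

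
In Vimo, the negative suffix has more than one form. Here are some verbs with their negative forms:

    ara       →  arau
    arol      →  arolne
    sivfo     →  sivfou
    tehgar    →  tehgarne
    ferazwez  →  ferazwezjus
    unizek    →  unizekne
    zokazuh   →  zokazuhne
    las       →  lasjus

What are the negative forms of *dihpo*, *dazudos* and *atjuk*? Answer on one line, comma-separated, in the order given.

dihpou, dazudosjus, atjukne

The alternation tracks the final sound of the stem — -jus when the stem ends in a sibilant (*ferazwez*, *las*); -ne when the stem ends in a non-sibilant consonant (*arol*, *tehgar*, *unizek*, *zokazuh*); -u when the stem ends in a vowel (*ara*, *sivfo*).
*dihpo* — final sound /o/ (a vowel) → -u → *dihpou*.
*dazudos* — final sound /s/ (a sibilant) → -jus → *dazudosjus*.
*atjuk*: final sound = /k/, a non-sibilant consonant → -ne → *atjukne*.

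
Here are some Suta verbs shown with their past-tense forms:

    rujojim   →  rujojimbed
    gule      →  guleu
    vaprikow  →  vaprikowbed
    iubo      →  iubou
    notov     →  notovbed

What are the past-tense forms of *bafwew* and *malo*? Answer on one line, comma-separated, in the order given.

bafwewbed, malou

The pattern is consonant vs. vowel: -bed when the stem ends in a consonant (*rujojim*, *vaprikow*, *notov*); -u when the stem ends in a vowel (*gule*, *iubo*).
*bafwew* — final sound /w/ (a consonant) → -bed → *bafwewbed*.
*malo* — final sound /o/ (a vowel) → -u → *malou*.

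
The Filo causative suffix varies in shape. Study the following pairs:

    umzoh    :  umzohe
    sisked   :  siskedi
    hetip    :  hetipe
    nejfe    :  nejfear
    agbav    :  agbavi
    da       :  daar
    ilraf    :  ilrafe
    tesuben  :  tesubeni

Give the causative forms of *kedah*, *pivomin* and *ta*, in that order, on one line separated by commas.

The pattern is voicing of the final sound: -e when the stem ends in a voiceless consonant (*umzoh*, *hetip*, *ilraf*); -i when the stem ends in a voiced consonant (*sisked*, *agbav*, *tesuben*); -ar when the stem ends in a vowel (*nejfe*, *da*).
*kedah*: final sound = /h/, a voiceless consonant → -e → *kedahe*.
*pivomin* — final sound /n/ (a voiced consonant) → -i → *pivomini*.
*ta*: final sound = /a/, a vowel → -ar → *taar*.

kedahe, pivomini, taar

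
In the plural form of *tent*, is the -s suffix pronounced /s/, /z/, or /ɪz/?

/s/

The stem *tent* ends in a voiceless non-sibilant consonant.
The plural suffix surfaces as /ɪz/ after sibilants, /s/ after other voiceless consonants, and /z/ after other voiced sounds.
So the plural -s on *tent* is pronounced /s/.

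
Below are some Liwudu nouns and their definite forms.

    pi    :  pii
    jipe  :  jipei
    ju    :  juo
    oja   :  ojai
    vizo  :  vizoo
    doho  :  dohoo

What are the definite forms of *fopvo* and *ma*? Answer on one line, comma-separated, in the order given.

The pattern is rounding harmony: -o when the last vowel of the stem is a rounded vowel (*ju*, *vizo*, *doho*); -i when the last vowel of the stem is an unrounded vowel (*pi*, *jipe*, *oja*).
*fopvo*: last vowel = /o/, a rounded vowel → -o → *fopvoo*.
*ma*: last vowel = /a/, an unrounded vowel → -i → *mai*.

fopvoo, mai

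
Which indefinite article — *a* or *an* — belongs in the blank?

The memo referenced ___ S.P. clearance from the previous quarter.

an

The indefinite article is chosen by the initial *sound* of the following word, not its spelling.
The initialism *S.P.* is read letter by letter; the first letter, S, is pronounced /ɛs/, which begins with a vowel sound.
So the article is *an*: The memo referenced an S.P. clearance from the previous quarter.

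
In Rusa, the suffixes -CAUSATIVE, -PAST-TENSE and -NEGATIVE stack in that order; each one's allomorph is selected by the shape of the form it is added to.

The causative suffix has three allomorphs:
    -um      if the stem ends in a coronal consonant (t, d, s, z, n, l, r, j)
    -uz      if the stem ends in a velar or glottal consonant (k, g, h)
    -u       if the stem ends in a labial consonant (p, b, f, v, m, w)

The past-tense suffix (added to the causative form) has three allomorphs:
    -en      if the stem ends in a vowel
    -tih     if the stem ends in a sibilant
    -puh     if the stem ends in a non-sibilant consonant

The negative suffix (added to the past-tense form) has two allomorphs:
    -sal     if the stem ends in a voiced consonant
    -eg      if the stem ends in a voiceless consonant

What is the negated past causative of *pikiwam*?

pikiwamuensal

*pikiwam* — final consonant /m/ (labial) → -u → *pikiwamu*.
The causative form *pikiwamu* — final sound /u/ (a vowel) → -en → *pikiwamuen*.
The final consonant of the past-tense form *pikiwamuen* is /n/, which is voiced, so the negative suffix is -sal, giving *pikiwamuensal*.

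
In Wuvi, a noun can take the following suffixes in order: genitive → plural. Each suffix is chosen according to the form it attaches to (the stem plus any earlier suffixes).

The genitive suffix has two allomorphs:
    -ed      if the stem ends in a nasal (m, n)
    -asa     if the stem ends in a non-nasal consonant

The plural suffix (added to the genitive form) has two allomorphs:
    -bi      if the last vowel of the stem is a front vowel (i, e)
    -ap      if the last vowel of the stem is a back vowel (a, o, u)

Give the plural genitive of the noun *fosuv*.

fosuvasaap

*fosuv* — final consonant /v/ (non-nasal) → -asa → *fosuvasa*.
Since the last vowel of the genitive form *fosuvasa* is /a/ (a back vowel), it takes -ap, giving *fosuvasaap*.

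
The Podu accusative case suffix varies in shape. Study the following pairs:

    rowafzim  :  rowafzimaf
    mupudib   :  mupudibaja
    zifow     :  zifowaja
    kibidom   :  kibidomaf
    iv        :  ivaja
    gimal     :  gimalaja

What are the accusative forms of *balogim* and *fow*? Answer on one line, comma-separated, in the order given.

The pattern is nasality of the final consonant: -af when the stem ends in a nasal (*rowafzim*, *kibidom*); -aja when the stem ends in a non-nasal consonant (*mupudib*, *zifow*, *iv*, *gimal*).
*balogim* — final consonant /m/ (a nasal) → -af → *balogimaf*.
*fow* — final consonant /w/ (non-nasal) → -aja → *fowaja*.

balogimaf, fowaja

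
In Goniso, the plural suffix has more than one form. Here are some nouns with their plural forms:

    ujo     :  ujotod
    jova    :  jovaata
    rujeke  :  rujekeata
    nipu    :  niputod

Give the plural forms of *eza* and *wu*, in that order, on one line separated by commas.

The pattern is rounding harmony: -tod when the last vowel of the stem is a rounded vowel (*ujo*, *nipu*); -ata when the last vowel of the stem is an unrounded vowel (*jova*, *rujeke*).
The last vowel of *eza* is /a/, which is an unrounded vowel, so the suffix is -ata, giving *ezaata*.
The last vowel of *wu* is /u/, which is a rounded vowel, so the suffix is -tod, giving *wutod*.

ezaata, wutod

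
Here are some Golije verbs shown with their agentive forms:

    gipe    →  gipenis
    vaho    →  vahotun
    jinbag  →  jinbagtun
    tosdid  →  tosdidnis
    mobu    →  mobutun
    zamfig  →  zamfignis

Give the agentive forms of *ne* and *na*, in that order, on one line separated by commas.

The alternation tracks the last vowel of the stem — -nis when the last vowel of the stem is a front vowel (*gipe*, *tosdid*, *zamfig*); -tun when the last vowel of the stem is a back vowel (*vaho*, *jinbag*, *mobu*).
The last vowel of *ne* is /e/, which is a front vowel, so the suffix is -nis, giving *nenis*.
*na* — last vowel /a/ (a back vowel) → -tun → *natun*.

nenis, natun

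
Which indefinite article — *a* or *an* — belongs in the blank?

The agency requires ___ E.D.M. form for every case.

an

The indefinite article is chosen by the initial *sound* of the following word, not its spelling.
The initialism *E.D.M.* is read letter by letter; the first letter, E, is pronounced /iː/, which begins with a vowel sound.
So the article is *an*: The agency requires an E.D.M. form for every case.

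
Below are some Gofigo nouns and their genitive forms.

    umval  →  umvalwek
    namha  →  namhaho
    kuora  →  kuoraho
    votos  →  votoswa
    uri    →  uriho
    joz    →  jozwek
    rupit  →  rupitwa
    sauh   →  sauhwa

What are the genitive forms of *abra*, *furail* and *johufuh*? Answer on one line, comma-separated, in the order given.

The pattern is voicing of the final sound: -wa when the stem ends in a voiceless consonant (*votos*, *rupit*, *sauh*); -wek when the stem ends in a voiced consonant (*umval*, *joz*); -ho when the stem ends in a vowel (*namha*, *kuora*, *uri*).
The final sound of *abra* is /a/, which is a vowel, so the suffix is -ho, giving *abraho*.
Since the final sound of *furail* is /l/ (a voiced consonant), it takes -wek, giving *furailwek*.
Since the final sound of *johufuh* is /h/ (a voiceless consonant), it takes -wa, giving *johufuhwa*.

abraho, furailwek, johufuhwa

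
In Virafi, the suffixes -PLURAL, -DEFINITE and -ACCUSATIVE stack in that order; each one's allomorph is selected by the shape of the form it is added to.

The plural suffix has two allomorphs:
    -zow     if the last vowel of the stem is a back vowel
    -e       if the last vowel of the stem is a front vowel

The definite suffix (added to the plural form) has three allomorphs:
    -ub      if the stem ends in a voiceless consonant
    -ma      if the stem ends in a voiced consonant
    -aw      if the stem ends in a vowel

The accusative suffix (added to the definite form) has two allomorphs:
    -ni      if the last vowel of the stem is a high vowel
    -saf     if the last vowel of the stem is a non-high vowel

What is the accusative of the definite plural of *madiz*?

*madiz* — last vowel /i/ (a front vowel) → -e → *madize*.
The plural form *madize* — final sound /e/ (a vowel) → -aw → *madizeaw*.
The definite form *madizeaw*: last vowel = /a/, a non-high vowel → -saf → *madizeawsaf*.

madizeawsaf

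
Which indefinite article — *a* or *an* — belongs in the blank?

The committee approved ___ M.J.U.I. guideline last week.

The indefinite article is chosen by the initial *sound* of the following word, not its spelling.
The initialism *M.J.U.I.* is read letter by letter; the first letter, M, is pronounced /ɛm/, which begins with a vowel sound.
So the article is *an*: The committee approved an M.J.U.I. guideline last week.

an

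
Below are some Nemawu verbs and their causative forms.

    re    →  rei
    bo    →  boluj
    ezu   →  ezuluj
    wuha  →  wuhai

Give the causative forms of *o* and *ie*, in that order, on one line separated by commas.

oluj, iei

The alternation tracks the last vowel of the stem — -luj when the last vowel of the stem is a rounded vowel (*bo*, *ezu*); -i when the last vowel of the stem is an unrounded vowel (*re*, *wuha*).
*o* — last vowel /o/ (a rounded vowel) → -luj → *oluj*.
The last vowel of *ie* is /e/, which is an unrounded vowel, so the suffix is -i, giving *iei*.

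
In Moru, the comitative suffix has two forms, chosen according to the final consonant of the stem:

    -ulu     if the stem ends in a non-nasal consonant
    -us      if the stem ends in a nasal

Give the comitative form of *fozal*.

fozalulu

Since the final consonant of *fozal* is /l/ (non-nasal), it takes -ulu, giving *fozalulu*.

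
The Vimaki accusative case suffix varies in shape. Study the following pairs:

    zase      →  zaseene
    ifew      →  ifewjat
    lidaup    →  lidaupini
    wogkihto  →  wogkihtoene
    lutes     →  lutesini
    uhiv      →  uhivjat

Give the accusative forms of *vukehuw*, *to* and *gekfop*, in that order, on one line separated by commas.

The suffix is conditioned by the final sound: -ini when the stem ends in a voiceless consonant (*lidaup*, *lutes*); -jat when the stem ends in a voiced consonant (*ifew*, *uhiv*); -ene when the stem ends in a vowel (*zase*, *wogkihto*).
Since the final sound of *vukehuw* is /w/ (a voiced consonant), it takes -jat, giving *vukehuwjat*.
The final sound of *to* is /o/, which is a vowel, so the suffix is -ene, giving *toene*.
The final sound of *gekfop* is /p/, which is a voiceless consonant, so the suffix is -ini, giving *gekfopini*.

vukehuwjat, toene, gekfopini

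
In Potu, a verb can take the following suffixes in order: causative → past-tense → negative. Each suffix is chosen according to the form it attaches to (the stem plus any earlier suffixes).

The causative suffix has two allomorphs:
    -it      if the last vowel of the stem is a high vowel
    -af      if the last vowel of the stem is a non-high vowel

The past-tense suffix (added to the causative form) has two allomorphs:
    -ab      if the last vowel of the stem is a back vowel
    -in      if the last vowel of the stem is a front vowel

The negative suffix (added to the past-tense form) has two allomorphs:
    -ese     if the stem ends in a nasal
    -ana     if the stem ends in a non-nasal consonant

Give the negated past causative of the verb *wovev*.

The last vowel of *wovev* is /e/, which is a non-high vowel, so the causative suffix is -af, giving *wovevaf*.
The causative form *wovevaf*: last vowel = /a/, a back vowel → -ab → *wovevafab*.
The past-tense form *wovevafab*: final consonant = /b/, non-nasal → -ana → *wovevafabana*.

wovevafabana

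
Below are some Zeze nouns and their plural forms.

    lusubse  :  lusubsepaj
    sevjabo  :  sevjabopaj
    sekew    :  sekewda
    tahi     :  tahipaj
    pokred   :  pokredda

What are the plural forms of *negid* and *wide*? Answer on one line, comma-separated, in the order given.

The pattern is consonant vs. vowel: -da when the stem ends in a consonant (*sekew*, *pokred*); -paj when the stem ends in a vowel (*lusubse*, *sevjabo*, *tahi*).
The final sound of *negid* is /d/, which is a consonant, so the suffix is -da, giving *negidda*.
*wide*: final sound = /e/, a vowel → -paj → *widepaj*.

negidda, widepaj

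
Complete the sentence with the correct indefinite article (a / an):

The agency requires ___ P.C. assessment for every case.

a

The indefinite article is chosen by the initial *sound* of the following word, not its spelling.
The initialism *P.C.* is read letter by letter; the first letter, P, is pronounced /piː/, which begins with a consonant sound.
So the article is *a*: The agency requires a P.C. assessment for every case.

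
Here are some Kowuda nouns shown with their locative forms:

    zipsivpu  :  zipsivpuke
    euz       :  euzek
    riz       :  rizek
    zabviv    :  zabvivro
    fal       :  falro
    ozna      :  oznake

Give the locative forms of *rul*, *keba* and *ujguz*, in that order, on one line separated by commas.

rulro, kebake, ujguzek

The suffix is conditioned by the final sound: -ek when the stem ends in a sibilant (*euz*, *riz*); -ro when the stem ends in a non-sibilant consonant (*zabviv*, *fal*); -ke when the stem ends in a vowel (*zipsivpu*, *ozna*).
*rul*: final sound = /l/, a non-sibilant consonant → -ro → *rulro*.
Since the final sound of *keba* is /a/ (a vowel), it takes -ke, giving *kebake*.
*ujguz* — final sound /z/ (a sibilant) → -ek → *ujguzek*.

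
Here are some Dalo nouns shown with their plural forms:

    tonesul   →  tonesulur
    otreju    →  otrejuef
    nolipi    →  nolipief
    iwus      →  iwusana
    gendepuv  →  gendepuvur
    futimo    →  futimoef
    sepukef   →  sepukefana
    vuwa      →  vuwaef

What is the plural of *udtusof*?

udtusofana

Looking at the final sound of each stem: -ana when the stem ends in a voiceless consonant (*iwus*, *sepukef*); -ur when the stem ends in a voiced consonant (*tonesul*, *gendepuv*); -ef when the stem ends in a vowel (*otreju*, *nolipi*, *futimo*, *vuwa*).
*udtusof*: final sound = /f/, a voiceless consonant → -ana → *udtusofana*.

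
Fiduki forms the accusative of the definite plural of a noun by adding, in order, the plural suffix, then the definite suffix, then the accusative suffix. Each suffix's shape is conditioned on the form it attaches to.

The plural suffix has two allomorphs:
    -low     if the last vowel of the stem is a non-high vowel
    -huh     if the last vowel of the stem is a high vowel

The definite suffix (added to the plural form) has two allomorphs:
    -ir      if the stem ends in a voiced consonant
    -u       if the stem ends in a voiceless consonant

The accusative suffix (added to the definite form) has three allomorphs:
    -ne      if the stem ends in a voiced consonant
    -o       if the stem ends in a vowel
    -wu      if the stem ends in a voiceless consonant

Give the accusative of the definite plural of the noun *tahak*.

tahaklowirne

The last vowel of *tahak* is /a/, which is a non-high vowel, so the plural suffix is -low, giving *tahaklow*.
Since the final consonant of the plural form *tahaklow* is /w/ (voiced), it takes -ir, giving *tahaklowir*.
The final sound of the definite form *tahaklowir* is /r/, which is a voiced consonant, so the accusative suffix is -ne, giving *tahaklowirne*.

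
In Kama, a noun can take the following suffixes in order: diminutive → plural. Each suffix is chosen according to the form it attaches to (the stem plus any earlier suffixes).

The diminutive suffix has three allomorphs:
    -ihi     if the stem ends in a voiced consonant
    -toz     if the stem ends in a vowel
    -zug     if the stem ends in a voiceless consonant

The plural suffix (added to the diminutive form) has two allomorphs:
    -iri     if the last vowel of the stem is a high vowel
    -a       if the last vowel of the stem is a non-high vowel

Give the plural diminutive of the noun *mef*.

*mef* — final sound /f/ (a voiceless consonant) → -zug → *mefzug*.
The last vowel of the diminutive form *mefzug* is /u/, which is a high vowel, so the plural suffix is -iri, giving *mefzugiri*.

mefzugiri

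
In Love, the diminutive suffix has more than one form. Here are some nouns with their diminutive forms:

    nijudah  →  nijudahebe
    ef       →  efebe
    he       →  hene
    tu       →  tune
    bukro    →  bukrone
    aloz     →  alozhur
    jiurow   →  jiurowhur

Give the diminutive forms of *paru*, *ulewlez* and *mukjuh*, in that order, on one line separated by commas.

The pattern is voicing of the final sound: -ebe when the stem ends in a voiceless consonant (*nijudah*, *ef*); -hur when the stem ends in a voiced consonant (*aloz*, *jiurow*); -ne when the stem ends in a vowel (*he*, *tu*, *bukro*).
*paru* — final sound /u/ (a vowel) → -ne → *parune*.
*ulewlez* — final sound /z/ (a voiced consonant) → -hur → *ulewlezhur*.
*mukjuh* — final sound /h/ (a voiceless consonant) → -ebe → *mukjuhebe*.

parune, ulewlezhur, mukjuhebe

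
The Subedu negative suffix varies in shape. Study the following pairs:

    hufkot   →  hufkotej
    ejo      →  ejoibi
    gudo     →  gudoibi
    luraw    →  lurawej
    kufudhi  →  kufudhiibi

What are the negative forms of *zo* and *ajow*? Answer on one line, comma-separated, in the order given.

zoibi, ajowej

Looking at the final sound of each stem: -ej when the stem ends in a consonant (*hufkot*, *luraw*); -ibi when the stem ends in a vowel (*ejo*, *gudo*, *kufudhi*).
*zo* — final sound /o/ (a vowel) → -ibi → *zoibi*.
Since the final sound of *ajow* is /w/ (a consonant), it takes -ej, giving *ajowej*.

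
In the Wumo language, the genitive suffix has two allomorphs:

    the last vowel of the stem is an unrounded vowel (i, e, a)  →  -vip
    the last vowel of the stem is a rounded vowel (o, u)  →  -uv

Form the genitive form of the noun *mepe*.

mepevip

The last vowel of *mepe* is /e/, which is an unrounded vowel, so the suffix is -vip, giving *mepevip*.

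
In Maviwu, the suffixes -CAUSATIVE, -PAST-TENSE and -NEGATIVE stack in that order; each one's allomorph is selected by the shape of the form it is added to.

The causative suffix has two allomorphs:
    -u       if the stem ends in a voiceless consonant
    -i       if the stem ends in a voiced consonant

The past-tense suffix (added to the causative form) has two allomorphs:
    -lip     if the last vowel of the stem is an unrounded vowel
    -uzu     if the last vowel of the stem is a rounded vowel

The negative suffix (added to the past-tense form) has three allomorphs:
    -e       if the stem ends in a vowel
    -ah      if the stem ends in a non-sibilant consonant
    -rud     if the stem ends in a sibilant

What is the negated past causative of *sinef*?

*sinef* — final consonant /f/ (voiceless) → -u → *sinefu*.
Since the last vowel of the causative form *sinefu* is /u/ (a rounded vowel), it takes -uzu, giving *sinefuuzu*.
The past-tense form *sinefuuzu*: final sound = /u/, a vowel → -e → *sinefuuzue*.

sinefuuzue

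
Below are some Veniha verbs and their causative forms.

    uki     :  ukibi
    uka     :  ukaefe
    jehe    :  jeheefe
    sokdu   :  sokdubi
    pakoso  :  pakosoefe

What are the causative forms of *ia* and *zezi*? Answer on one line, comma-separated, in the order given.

iaefe, zezibi

Looking at the last vowel of each stem: -bi when the last vowel of the stem is a high vowel (*uki*, *sokdu*); -efe when the last vowel of the stem is a non-high vowel (*uka*, *jehe*, *pakoso*).
The last vowel of *ia* is /a/, which is a non-high vowel, so the suffix is -efe, giving *iaefe*.
*zezi*: last vowel = /i/, a high vowel → -bi → *zezibi*.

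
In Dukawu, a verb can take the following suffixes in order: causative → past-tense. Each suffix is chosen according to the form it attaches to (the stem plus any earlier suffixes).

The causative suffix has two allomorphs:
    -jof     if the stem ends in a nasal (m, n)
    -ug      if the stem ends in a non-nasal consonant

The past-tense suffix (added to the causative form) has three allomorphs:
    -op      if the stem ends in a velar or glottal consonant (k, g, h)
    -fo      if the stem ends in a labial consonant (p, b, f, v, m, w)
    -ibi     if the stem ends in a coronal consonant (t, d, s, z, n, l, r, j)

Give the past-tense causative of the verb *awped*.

awpedugop

The final consonant of *awped* is /d/, which is non-nasal, so the causative suffix is -ug, giving *awpedug*.
The causative form *awpedug* — final consonant /g/ (velar/glottal) → -op → *awpedugop*.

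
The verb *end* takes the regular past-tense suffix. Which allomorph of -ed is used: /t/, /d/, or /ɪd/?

/ɪd/

The stem *end* ends in /t/ or /d/.
The -ed suffix is realized as /ɪd/ after /t, d/; as /t/ after other voiceless consonants; and as /d/ after other voiced sounds.
So -ed on *end* is pronounced /ɪd/.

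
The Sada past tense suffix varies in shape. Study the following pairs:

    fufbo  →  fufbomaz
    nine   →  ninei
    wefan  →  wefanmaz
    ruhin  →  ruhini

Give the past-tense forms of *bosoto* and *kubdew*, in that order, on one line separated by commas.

bosotomaz, kubdewi

The pattern is front/back vowel harmony: -i when the last vowel of the stem is a front vowel (*nine*, *ruhin*); -maz when the last vowel of the stem is a back vowel (*fufbo*, *wefan*).
*bosoto* — last vowel /o/ (a back vowel) → -maz → *bosotomaz*.
*kubdew* — last vowel /e/ (a front vowel) → -i → *kubdewi*.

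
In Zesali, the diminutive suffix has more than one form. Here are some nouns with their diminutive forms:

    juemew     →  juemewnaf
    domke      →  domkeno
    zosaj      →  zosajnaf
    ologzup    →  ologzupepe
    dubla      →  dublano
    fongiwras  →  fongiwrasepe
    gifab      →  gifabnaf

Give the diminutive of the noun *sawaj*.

sawajnaf

The suffix is conditioned by the final sound: -epe when the stem ends in a voiceless consonant (*ologzup*, *fongiwras*); -naf when the stem ends in a voiced consonant (*juemew*, *zosaj*, *gifab*); -no when the stem ends in a vowel (*domke*, *dubla*).
*sawaj* — final sound /j/ (a voiced consonant) → -naf → *sawajnaf*.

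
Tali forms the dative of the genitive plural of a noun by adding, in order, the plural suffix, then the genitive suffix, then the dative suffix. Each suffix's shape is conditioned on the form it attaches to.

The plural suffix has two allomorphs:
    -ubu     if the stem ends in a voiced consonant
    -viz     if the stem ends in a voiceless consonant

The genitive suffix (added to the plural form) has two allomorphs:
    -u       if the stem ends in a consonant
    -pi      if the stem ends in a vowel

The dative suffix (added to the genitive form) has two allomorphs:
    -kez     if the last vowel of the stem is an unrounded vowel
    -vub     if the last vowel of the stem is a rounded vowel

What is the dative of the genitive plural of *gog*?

Since the final consonant of *gog* is /g/ (voiced), it takes -ubu, giving *gogubu*.
The plural form *gogubu* — final sound /u/ (a vowel) → -pi → *gogubupi*.
The last vowel of the genitive form *gogubupi* is /i/, which is an unrounded vowel, so the dative suffix is -kez, giving *gogubupikez*.

gogubupikez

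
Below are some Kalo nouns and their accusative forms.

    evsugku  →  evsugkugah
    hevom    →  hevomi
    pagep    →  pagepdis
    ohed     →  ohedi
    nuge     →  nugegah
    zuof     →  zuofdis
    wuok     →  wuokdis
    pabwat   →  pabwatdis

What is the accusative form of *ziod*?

The suffix is conditioned by the final sound: -dis when the stem ends in a voiceless consonant (*pagep*, *zuof*, *wuok*, *pabwat*); -i when the stem ends in a voiced consonant (*hevom*, *ohed*); -gah when the stem ends in a vowel (*evsugku*, *nuge*).
Since the final sound of *ziod* is /d/ (a voiced consonant), it takes -i, giving *ziodi*.

ziodi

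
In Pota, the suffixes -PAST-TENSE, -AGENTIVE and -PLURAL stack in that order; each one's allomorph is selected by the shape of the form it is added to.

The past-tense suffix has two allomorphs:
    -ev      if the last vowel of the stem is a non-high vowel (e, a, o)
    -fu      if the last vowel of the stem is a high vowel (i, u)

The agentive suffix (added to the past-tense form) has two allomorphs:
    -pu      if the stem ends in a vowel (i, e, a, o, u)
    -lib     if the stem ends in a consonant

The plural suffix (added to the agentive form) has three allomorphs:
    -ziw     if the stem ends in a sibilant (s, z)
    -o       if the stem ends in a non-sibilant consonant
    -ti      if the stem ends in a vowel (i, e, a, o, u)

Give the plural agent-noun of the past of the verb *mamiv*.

mamivfuputi

Since the last vowel of *mamiv* is /i/ (a high vowel), it takes -fu, giving *mamivfu*.
The final sound of the past-tense form *mamivfu* is /u/, which is a vowel, so the agentive suffix is -pu, giving *mamivfupu*.
The agentive form *mamivfupu* — final sound /u/ (a vowel) → -ti → *mamivfuputi*.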